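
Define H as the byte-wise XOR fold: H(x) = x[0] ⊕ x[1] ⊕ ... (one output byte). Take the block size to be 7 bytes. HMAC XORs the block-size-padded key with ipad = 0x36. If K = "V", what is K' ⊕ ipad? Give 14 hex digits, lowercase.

60363636363636

Key "V" = 56 is 1 byte ≤ B = 7; zero-pad to 7 bytes: K' = 56 00 00 00 00 00 00.
XOR each byte with 0x36: 56⊕36=60, 00⊕36=36, 00⊕36=36, 00⊕36=36, 00⊕36=36, 00⊕36=36, 00⊕36=36.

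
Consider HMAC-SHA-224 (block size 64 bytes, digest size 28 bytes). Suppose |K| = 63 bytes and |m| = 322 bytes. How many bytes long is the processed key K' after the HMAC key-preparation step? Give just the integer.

Key is 63 ≤ 64 bytes, zero-padded: |K'| = 64.

64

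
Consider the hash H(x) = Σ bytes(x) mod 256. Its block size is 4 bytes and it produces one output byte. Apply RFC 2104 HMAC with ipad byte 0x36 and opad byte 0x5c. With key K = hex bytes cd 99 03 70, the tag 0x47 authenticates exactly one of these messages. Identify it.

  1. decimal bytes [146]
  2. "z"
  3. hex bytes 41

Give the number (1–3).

Key hex bytes cd 99 03 70 is exactly B = 4 bytes: K' = cd 99 03 70.
K' ⊕ ipad = fb af 35 46; K' ⊕ opad = 91 c5 5f 2c.
m1: inner = H(fb af 35 46 92) = b7; tag = H(91 c5 5f 2c b7) = 98
m2: inner = H(fb af 35 46 7a) = 9f; tag = H(91 c5 5f 2c 9f) = 80
m3: inner = H(fb af 35 46 41) = 66; tag = H(91 c5 5f 2c 66) = 47 ← matches

3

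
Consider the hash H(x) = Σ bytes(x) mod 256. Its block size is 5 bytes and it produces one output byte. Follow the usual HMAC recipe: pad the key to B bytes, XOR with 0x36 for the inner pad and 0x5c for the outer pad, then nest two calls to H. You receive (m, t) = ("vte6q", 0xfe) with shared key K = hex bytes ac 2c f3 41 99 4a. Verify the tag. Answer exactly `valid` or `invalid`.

invalid

Key hex bytes ac 2c f3 41 99 4a is 6 bytes > B = 5, so hash it first: H(key) = ef, then zero-pad to 5 bytes: K' = ef 00 00 00 00.
K' ⊕ ipad = d9 36 36 36 36; K' ⊕ opad = b3 5c 5c 5c 5c.
Inner hash: sum = 217+54+54+54+54+118+116+101+54+113 = 935; mod 256 = 167 → a7.
Outer hash (recomputed tag): sum = 179+92+92+92+92+167 = 714; mod 256 = 202 → ca.
Recomputed tag = ca; claimed = fe → mismatch.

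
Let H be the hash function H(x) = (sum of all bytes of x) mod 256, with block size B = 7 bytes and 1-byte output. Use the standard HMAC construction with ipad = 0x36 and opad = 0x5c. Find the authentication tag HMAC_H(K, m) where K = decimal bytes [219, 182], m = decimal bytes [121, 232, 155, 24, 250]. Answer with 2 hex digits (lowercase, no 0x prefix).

Key decimal bytes [219, 182] = db b6 is 2 bytes ≤ B = 7; zero-pad to 7 bytes: K' = db b6 00 00 00 00 00.
K' ⊕ ipad = ed 80 36 36 36 36 36.  K' ⊕ opad = 87 ea 5c 5c 5c 5c 5c.
Inner input = (K'⊕ipad) ∥ m = ed 80 36 36 36 36 36 ∥ 79 e8 9b 18 fa.
Inner hash: sum = 237+128+54+54+54+54+54+121+232+155+24+250 = 1417; mod 256 = 137 → 89.
Outer input = (K'⊕opad) ∥ inner = 87 ea 5c 5c 5c 5c 5c ∥ 89.
Outer hash (tag): sum = 135+234+92+92+92+92+92+137 = 966; mod 256 = 198 → c6.

c6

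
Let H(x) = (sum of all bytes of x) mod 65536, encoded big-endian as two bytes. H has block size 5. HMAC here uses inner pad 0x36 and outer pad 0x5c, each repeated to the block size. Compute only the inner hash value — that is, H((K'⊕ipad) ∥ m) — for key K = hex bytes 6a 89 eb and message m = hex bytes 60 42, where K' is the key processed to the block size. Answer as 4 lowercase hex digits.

Key hex bytes 6a 89 eb is 3 bytes ≤ B = 5; zero-pad to 5 bytes: K' = 6a 89 eb 00 00.
K' ⊕ ipad = 5c bf dd 36 36.
Inner input = 5c bf dd 36 36 ∥ 60 42.
Inner hash: sum = 92+191+221+54+54+96+66 = 774 → 03 06.

0306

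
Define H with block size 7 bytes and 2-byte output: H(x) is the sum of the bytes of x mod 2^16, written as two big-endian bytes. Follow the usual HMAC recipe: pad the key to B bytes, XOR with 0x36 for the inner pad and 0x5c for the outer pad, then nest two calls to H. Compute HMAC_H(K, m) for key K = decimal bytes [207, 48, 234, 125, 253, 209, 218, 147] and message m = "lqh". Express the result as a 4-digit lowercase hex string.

Key decimal bytes [207, 48, 234, 125, 253, 209, 218, 147] = cf 30 ea 7d fd d1 da 93 is 8 bytes > B = 7, so hash it first: H(key) = 05 a1, then zero-pad to 7 bytes: K' = 05 a1 00 00 00 00 00.
K' ⊕ ipad = 33 97 36 36 36 36 36.  K' ⊕ opad = 59 fd 5c 5c 5c 5c 5c.
Inner input = (K'⊕ipad) ∥ m = 33 97 36 36 36 36 36 ∥ 6c 71 68.
Inner hash: sum = 51+151+54+54+54+54+54+108+113+104 = 797 → 03 1d.
Outer input = (K'⊕opad) ∥ inner = 59 fd 5c 5c 5c 5c 5c ∥ 03 1d.
Outer hash (tag): sum = 89+253+92+92+92+92+92+3+29 = 834 → 03 42.

0342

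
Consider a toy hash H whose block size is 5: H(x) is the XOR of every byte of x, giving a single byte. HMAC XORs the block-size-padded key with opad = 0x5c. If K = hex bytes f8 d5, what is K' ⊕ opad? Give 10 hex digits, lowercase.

a4895c5c5c

Key hex bytes f8 d5 is 2 bytes ≤ B = 5; zero-pad to 5 bytes: K' = f8 d5 00 00 00.
XOR each byte with 0x5c: f8⊕5c=a4, d5⊕5c=89, 00⊕5c=5c, 00⊕5c=5c, 00⊕5c=5c.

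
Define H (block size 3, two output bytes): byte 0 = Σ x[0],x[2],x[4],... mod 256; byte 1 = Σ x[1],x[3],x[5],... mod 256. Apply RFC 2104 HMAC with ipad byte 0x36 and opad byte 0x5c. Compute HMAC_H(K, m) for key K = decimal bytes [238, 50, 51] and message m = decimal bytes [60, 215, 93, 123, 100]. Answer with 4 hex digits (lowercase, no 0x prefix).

Key decimal bytes [238, 50, 51] = ee 32 33 is exactly B = 3 bytes: K' = ee 32 33.
K' ⊕ ipad = d8 04 05.  K' ⊕ opad = b2 6e 6f.
Inner input = (K'⊕ipad) ∥ m = d8 04 05 ∥ 3c d7 5d 7b 64.
Inner hash: even-index sum = 559 mod 256 = 47; odd-index sum = 257 mod 256 = 1 → 2f 01.
Outer input = (K'⊕opad) ∥ inner = b2 6e 6f ∥ 2f 01.
Outer hash (tag): even-index sum = 290 mod 256 = 34; odd-index sum = 157 mod 256 = 157 → 22 9d.

229d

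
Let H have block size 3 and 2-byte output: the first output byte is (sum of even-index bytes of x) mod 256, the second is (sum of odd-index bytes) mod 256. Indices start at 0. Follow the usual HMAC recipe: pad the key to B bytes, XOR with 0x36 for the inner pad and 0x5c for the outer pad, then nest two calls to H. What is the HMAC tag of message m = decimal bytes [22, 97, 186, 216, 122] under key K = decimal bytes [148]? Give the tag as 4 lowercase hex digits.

Key decimal bytes [148] = 94 is 1 byte ≤ B = 3; zero-pad to 3 bytes: K' = 94 00 00.
K' ⊕ ipad = a2 36 36.  K' ⊕ opad = c8 5c 5c.
Inner input = (K'⊕ipad) ∥ m = a2 36 36 ∥ 16 61 ba d8 7a.
Inner hash: even-index sum = 529 mod 256 = 17; odd-index sum = 384 mod 256 = 128 → 11 80.
Outer input = (K'⊕opad) ∥ inner = c8 5c 5c ∥ 11 80.
Outer hash (tag): even-index sum = 420 mod 256 = 164; odd-index sum = 109 mod 256 = 109 → a4 6d.

a46d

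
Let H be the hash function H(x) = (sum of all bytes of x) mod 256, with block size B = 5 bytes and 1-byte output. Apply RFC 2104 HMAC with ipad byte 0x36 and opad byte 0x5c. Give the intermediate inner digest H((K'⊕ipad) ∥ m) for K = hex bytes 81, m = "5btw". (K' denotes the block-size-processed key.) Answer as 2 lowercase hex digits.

11

Key hex bytes 81 is 1 byte ≤ B = 5; zero-pad to 5 bytes: K' = 81 00 00 00 00.
K' ⊕ ipad = b7 36 36 36 36.
Inner input = b7 36 36 36 36 ∥ 35 62 74 77.
Inner hash: sum = 183+54+54+54+54+53+98+116+119 = 785; mod 256 = 17 → 11.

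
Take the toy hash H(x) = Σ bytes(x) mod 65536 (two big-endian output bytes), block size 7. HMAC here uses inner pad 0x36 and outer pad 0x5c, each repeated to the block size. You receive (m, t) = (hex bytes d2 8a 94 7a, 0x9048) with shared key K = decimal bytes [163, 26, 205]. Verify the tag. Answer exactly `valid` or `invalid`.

invalid

Key decimal bytes [163, 26, 205] = a3 1a cd is 3 bytes ≤ B = 7; zero-pad to 7 bytes: K' = a3 1a cd 00 00 00 00.
K' ⊕ ipad = 95 2c fb 36 36 36 36; K' ⊕ opad = ff 46 91 5c 5c 5c 5c.
Inner hash: sum = 149+44+251+54+54+54+54+210+138+148+122 = 1278 → 04 fe.
Outer hash (recomputed tag): sum = 255+70+145+92+92+92+92+4+254 = 1096 → 04 48.
Recomputed tag = 0448; claimed = 9048 → mismatch.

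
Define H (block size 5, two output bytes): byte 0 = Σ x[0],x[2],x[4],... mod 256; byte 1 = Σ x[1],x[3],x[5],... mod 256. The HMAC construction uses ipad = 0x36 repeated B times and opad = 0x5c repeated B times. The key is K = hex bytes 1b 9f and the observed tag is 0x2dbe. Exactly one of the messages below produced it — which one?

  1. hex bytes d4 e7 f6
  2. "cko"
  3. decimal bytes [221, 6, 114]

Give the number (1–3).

Key hex bytes 1b 9f is 2 bytes ≤ B = 5; zero-pad to 5 bytes: K' = 1b 9f 00 00 00.
K' ⊕ ipad = 2d a9 36 36 36; K' ⊕ opad = 47 c3 5c 5c 5c.
m1: inner = H(2d a9 36 36 36 d4 e7 f6) = 80 a9; tag = H(47 c3 5c 5c 5c 80 a9) = a89f
m2: inner = H(2d a9 36 36 36 63 6b 6f) = 04 b1; tag = H(47 c3 5c 5c 5c 04 b1) = b023
m3: inner = H(2d a9 36 36 36 dd 06 72) = 9f 2e; tag = H(47 c3 5c 5c 5c 9f 2e) = 2dbe ← matches

3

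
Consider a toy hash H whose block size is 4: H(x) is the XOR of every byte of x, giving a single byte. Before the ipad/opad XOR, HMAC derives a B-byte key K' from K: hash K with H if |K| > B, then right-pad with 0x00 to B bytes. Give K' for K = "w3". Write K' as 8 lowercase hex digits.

Key "w3" = 77 33 is 2 bytes ≤ B = 4; zero-pad to 4 bytes: K' = 77 33 00 00.

77330000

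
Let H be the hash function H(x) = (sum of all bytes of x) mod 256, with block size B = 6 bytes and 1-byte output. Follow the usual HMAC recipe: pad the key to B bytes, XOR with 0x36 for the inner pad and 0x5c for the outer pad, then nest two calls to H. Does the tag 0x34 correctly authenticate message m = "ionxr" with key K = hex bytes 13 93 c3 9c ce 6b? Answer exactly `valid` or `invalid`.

Key hex bytes 13 93 c3 9c ce 6b is exactly B = 6 bytes: K' = 13 93 c3 9c ce 6b.
K' ⊕ ipad = 25 a5 f5 aa f8 5d; K' ⊕ opad = 4f cf 9f c0 92 37.
Inner hash: sum = 37+165+245+170+248+93+105+111+110+120+114 = 1518; mod 256 = 238 → ee.
Outer hash (recomputed tag): sum = 79+207+159+192+146+55+238 = 1076; mod 256 = 52 → 34.
Recomputed tag = 34; claimed = 34 → match.

valid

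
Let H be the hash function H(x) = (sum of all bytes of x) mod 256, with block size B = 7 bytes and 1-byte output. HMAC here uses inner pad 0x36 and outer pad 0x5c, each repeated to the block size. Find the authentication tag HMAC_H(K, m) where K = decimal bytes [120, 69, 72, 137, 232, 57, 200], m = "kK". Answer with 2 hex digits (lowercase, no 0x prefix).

72

Key decimal bytes [120, 69, 72, 137, 232, 57, 200] = 78 45 48 89 e8 39 c8 is exactly B = 7 bytes: K' = 78 45 48 89 e8 39 c8.
K' ⊕ ipad = 4e 73 7e bf de 0f fe.  K' ⊕ opad = 24 19 14 d5 b4 65 94.
Inner input = (K'⊕ipad) ∥ m = 4e 73 7e bf de 0f fe ∥ 6b 4b.
Inner hash: sum = 78+115+126+191+222+15+254+107+75 = 1183; mod 256 = 159 → 9f.
Outer input = (K'⊕opad) ∥ inner = 24 19 14 d5 b4 65 94 ∥ 9f.
Outer hash (tag): sum = 36+25+20+213+180+101+148+159 = 882; mod 256 = 114 → 72.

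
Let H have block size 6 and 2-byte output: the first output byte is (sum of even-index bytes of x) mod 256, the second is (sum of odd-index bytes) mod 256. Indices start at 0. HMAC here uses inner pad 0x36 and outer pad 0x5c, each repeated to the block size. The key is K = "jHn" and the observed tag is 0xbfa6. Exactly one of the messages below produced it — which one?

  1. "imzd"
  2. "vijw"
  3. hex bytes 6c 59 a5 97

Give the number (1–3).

Key "jHn" = 6a 48 6e is 3 bytes ≤ B = 6; zero-pad to 6 bytes: K' = 6a 48 6e 00 00 00.
K' ⊕ ipad = 5c 7e 58 36 36 36; K' ⊕ opad = 36 14 32 5c 5c 5c.
m1: inner = H(5c 7e 58 36 36 36 69 6d 7a 64) = cd bb; tag = H(36 14 32 5c 5c 5c cd bb) = 9187
m2: inner = H(5c 7e 58 36 36 36 76 69 6a 77) = ca ca; tag = H(36 14 32 5c 5c 5c ca ca) = 8e96
m3: inner = H(5c 7e 58 36 36 36 6c 59 a5 97) = fb da; tag = H(36 14 32 5c 5c 5c fb da) = bfa6 ← matches

3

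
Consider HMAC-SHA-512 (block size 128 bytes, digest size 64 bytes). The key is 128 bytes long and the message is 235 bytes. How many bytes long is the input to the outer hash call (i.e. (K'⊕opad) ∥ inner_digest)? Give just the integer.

192

Key is 128 ≤ 128 bytes, zero-padded: |K'| = 128.
Outer input = (K'⊕opad) ∥ H(inner) → 128 + 64 = 192 bytes.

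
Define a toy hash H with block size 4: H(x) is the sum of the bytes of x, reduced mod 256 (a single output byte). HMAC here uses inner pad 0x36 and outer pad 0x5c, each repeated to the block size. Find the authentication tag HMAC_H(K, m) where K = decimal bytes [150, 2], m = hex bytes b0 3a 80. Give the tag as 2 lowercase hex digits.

Key decimal bytes [150, 2] = 96 02 is 2 bytes ≤ B = 4; zero-pad to 4 bytes: K' = 96 02 00 00.
K' ⊕ ipad = a0 34 36 36.  K' ⊕ opad = ca 5e 5c 5c.
Inner input = (K'⊕ipad) ∥ m = a0 34 36 36 ∥ b0 3a 80.
Inner hash: sum = 160+52+54+54+176+58+128 = 682; mod 256 = 170 → aa.
Outer input = (K'⊕opad) ∥ inner = ca 5e 5c 5c ∥ aa.
Outer hash (tag): sum = 202+94+92+92+170 = 650; mod 256 = 138 → 8a.

8a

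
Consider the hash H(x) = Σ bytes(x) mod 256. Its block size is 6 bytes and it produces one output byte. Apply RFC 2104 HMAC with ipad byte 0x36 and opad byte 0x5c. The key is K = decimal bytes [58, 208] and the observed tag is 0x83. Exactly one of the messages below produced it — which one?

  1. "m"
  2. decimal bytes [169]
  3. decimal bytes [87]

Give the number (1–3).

3

Key decimal bytes [58, 208] = 3a d0 is 2 bytes ≤ B = 6; zero-pad to 6 bytes: K' = 3a d0 00 00 00 00.
K' ⊕ ipad = 0c e6 36 36 36 36; K' ⊕ opad = 66 8c 5c 5c 5c 5c.
m1: inner = H(0c e6 36 36 36 36 6d) = 37; tag = H(66 8c 5c 5c 5c 5c 37) = 99
m2: inner = H(0c e6 36 36 36 36 a9) = 73; tag = H(66 8c 5c 5c 5c 5c 73) = d5
m3: inner = H(0c e6 36 36 36 36 57) = 21; tag = H(66 8c 5c 5c 5c 5c 21) = 83 ← matches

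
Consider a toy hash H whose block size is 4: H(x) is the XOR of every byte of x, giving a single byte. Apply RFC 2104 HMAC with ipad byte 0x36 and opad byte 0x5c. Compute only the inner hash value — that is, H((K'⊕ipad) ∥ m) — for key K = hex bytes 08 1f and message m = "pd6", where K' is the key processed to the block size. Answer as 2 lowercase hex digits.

35

Key hex bytes 08 1f is 2 bytes ≤ B = 4; zero-pad to 4 bytes: K' = 08 1f 00 00.
K' ⊕ ipad = 3e 29 36 36.
Inner input = 3e 29 36 36 ∥ 70 64 36.
Inner hash: XOR 3e⊕29⊕36⊕36⊕70⊕64⊕36 = 35.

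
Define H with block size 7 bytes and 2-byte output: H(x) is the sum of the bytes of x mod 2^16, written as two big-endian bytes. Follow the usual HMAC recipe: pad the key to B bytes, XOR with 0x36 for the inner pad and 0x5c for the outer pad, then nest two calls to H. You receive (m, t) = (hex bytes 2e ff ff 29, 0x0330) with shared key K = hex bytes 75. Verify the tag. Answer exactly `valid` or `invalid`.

valid

Key hex bytes 75 is 1 byte ≤ B = 7; zero-pad to 7 bytes: K' = 75 00 00 00 00 00 00.
K' ⊕ ipad = 43 36 36 36 36 36 36; K' ⊕ opad = 29 5c 5c 5c 5c 5c 5c.
Inner hash: sum = 67+54+54+54+54+54+54+46+255+255+41 = 988 → 03 dc.
Outer hash (recomputed tag): sum = 41+92+92+92+92+92+92+3+220 = 816 → 03 30.
Recomputed tag = 0330; claimed = 0330 → match.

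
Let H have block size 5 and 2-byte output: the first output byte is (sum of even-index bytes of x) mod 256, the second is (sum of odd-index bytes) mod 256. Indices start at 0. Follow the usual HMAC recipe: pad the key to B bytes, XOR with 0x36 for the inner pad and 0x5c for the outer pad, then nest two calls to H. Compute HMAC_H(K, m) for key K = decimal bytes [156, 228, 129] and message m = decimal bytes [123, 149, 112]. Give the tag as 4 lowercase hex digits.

ec40

Key decimal bytes [156, 228, 129] = 9c e4 81 is 3 bytes ≤ B = 5; zero-pad to 5 bytes: K' = 9c e4 81 00 00.
K' ⊕ ipad = aa d2 b7 36 36.  K' ⊕ opad = c0 b8 dd 5c 5c.
Inner input = (K'⊕ipad) ∥ m = aa d2 b7 36 36 ∥ 7b 95 70.
Inner hash: even-index sum = 556 mod 256 = 44; odd-index sum = 499 mod 256 = 243 → 2c f3.
Outer input = (K'⊕opad) ∥ inner = c0 b8 dd 5c 5c ∥ 2c f3.
Outer hash (tag): even-index sum = 748 mod 256 = 236; odd-index sum = 320 mod 256 = 64 → ec 40.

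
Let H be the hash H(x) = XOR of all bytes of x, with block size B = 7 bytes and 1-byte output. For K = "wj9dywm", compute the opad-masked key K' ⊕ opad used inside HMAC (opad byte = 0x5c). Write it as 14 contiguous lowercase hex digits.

2b366538252b31

Key "wj9dywm" = 77 6a 39 64 79 77 6d is exactly B = 7 bytes: K' = 77 6a 39 64 79 77 6d.
XOR each byte with 0x5c: 77⊕5c=2b, 6a⊕5c=36, 39⊕5c=65, 64⊕5c=38, 79⊕5c=25, 77⊕5c=2b, 6d⊕5c=31.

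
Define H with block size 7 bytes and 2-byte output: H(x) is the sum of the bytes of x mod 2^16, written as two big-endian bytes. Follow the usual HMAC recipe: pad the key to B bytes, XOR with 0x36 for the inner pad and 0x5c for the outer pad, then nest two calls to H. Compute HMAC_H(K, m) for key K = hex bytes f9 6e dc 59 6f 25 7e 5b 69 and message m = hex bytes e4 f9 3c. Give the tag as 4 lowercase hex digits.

Key hex bytes f9 6e dc 59 6f 25 7e 5b 69 is 9 bytes > B = 7, so hash it first: H(key) = 04 72, then zero-pad to 7 bytes: K' = 04 72 00 00 00 00 00.
K' ⊕ ipad = 32 44 36 36 36 36 36.  K' ⊕ opad = 58 2e 5c 5c 5c 5c 5c.
Inner input = (K'⊕ipad) ∥ m = 32 44 36 36 36 36 36 ∥ e4 f9 3c.
Inner hash: sum = 50+68+54+54+54+54+54+228+249+60 = 925 → 03 9d.
Outer input = (K'⊕opad) ∥ inner = 58 2e 5c 5c 5c 5c 5c ∥ 03 9d.
Outer hash (tag): sum = 88+46+92+92+92+92+92+3+157 = 754 → 02 f2.

02f2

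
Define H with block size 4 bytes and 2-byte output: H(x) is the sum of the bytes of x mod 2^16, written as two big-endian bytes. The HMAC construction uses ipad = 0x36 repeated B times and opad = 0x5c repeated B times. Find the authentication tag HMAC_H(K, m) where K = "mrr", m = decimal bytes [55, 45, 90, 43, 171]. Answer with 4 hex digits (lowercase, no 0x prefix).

Key "mrr" = 6d 72 72 is 3 bytes ≤ B = 4; zero-pad to 4 bytes: K' = 6d 72 72 00.
K' ⊕ ipad = 5b 44 44 36.  K' ⊕ opad = 31 2e 2e 5c.
Inner input = (K'⊕ipad) ∥ m = 5b 44 44 36 ∥ 37 2d 5a 2b ab.
Inner hash: sum = 91+68+68+54+55+45+90+43+171 = 685 → 02 ad.
Outer input = (K'⊕opad) ∥ inner = 31 2e 2e 5c ∥ 02 ad.
Outer hash (tag): sum = 49+46+46+92+2+173 = 408 → 01 98.

0198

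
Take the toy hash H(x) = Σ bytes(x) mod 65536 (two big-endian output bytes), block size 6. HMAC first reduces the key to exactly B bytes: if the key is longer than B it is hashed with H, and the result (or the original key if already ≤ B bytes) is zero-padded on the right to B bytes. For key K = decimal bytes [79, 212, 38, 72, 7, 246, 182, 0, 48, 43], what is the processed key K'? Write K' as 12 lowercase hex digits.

|K| = 10 > B = 6, so first hash the key.
H(K): sum = 79+212+38+72+7+246+182+0+48+43 = 927 → 03 9f.
Zero-pad H(K) = 03 9f to 6 bytes: K' = 03 9f 00 00 00 00.

039f00000000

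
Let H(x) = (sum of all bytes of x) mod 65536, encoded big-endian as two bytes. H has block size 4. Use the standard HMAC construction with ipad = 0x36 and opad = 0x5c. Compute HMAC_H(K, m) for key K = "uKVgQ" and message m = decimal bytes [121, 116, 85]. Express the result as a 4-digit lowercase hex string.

0286

Key "uKVgQ" = 75 4b 56 67 51 is 5 bytes > B = 4, so hash it first: H(key) = 01 ce, then zero-pad to 4 bytes: K' = 01 ce 00 00.
K' ⊕ ipad = 37 f8 36 36.  K' ⊕ opad = 5d 92 5c 5c.
Inner input = (K'⊕ipad) ∥ m = 37 f8 36 36 ∥ 79 74 55.
Inner hash: sum = 55+248+54+54+121+116+85 = 733 → 02 dd.
Outer input = (K'⊕opad) ∥ inner = 5d 92 5c 5c ∥ 02 dd.
Outer hash (tag): sum = 93+146+92+92+2+221 = 646 → 02 86.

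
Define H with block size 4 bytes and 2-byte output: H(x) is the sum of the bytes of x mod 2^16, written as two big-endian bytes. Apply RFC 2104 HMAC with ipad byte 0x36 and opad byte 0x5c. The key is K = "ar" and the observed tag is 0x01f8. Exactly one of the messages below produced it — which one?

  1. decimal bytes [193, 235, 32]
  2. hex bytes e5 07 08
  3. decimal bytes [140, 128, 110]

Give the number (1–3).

1

Key "ar" = 61 72 is 2 bytes ≤ B = 4; zero-pad to 4 bytes: K' = 61 72 00 00.
K' ⊕ ipad = 57 44 36 36; K' ⊕ opad = 3d 2e 5c 5c.
m1: inner = H(57 44 36 36 c1 eb 20) = 02 d3; tag = H(3d 2e 5c 5c 02 d3) = 01f8 ← matches
m2: inner = H(57 44 36 36 e5 07 08) = 01 fb; tag = H(3d 2e 5c 5c 01 fb) = 021f
m3: inner = H(57 44 36 36 8c 80 6e) = 02 81; tag = H(3d 2e 5c 5c 02 81) = 01a6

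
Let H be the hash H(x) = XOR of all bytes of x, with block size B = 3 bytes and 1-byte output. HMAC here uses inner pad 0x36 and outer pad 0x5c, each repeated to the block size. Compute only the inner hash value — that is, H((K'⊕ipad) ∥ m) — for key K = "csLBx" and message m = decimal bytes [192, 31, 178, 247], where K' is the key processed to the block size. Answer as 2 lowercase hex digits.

Key "csLBx" = 63 73 4c 42 78 is 5 bytes > B = 3, so hash it first: H(key) = 66, then zero-pad to 3 bytes: K' = 66 00 00.
K' ⊕ ipad = 50 36 36.
Inner input = 50 36 36 ∥ c0 1f b2 f7.
Inner hash: XOR 50⊕36⊕36⊕c0⊕1f⊕b2⊕f7 = ca.

ca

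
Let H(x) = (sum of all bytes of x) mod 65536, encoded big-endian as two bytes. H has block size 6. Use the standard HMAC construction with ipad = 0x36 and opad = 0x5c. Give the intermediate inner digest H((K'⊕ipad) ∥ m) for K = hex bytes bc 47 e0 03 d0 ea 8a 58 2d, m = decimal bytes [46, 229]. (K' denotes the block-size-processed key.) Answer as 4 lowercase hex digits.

Key hex bytes bc 47 e0 03 d0 ea 8a 58 2d is 9 bytes > B = 6, so hash it first: H(key) = 04 af, then zero-pad to 6 bytes: K' = 04 af 00 00 00 00.
K' ⊕ ipad = 32 99 36 36 36 36.
Inner input = 32 99 36 36 36 36 ∥ 2e e5.
Inner hash: sum = 50+153+54+54+54+54+46+229 = 694 → 02 b6.

02b6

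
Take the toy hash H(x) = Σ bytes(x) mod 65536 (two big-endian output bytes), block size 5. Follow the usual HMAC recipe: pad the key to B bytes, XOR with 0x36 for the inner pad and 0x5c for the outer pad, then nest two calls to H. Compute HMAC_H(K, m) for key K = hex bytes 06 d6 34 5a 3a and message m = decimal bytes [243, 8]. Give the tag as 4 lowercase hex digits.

023f

Key hex bytes 06 d6 34 5a 3a is exactly B = 5 bytes: K' = 06 d6 34 5a 3a.
K' ⊕ ipad = 30 e0 02 6c 0c.  K' ⊕ opad = 5a 8a 68 06 66.
Inner input = (K'⊕ipad) ∥ m = 30 e0 02 6c 0c ∥ f3 08.
Inner hash: sum = 48+224+2+108+12+243+8 = 645 → 02 85.
Outer input = (K'⊕opad) ∥ inner = 5a 8a 68 06 66 ∥ 02 85.
Outer hash (tag): sum = 90+138+104+6+102+2+133 = 575 → 02 3f.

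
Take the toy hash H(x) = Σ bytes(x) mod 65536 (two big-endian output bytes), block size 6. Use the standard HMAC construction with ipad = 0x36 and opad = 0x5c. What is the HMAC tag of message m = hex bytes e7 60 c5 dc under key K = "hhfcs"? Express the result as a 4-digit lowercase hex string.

Key "hhfcs" = 68 68 66 63 73 is 5 bytes ≤ B = 6; zero-pad to 6 bytes: K' = 68 68 66 63 73 00.
K' ⊕ ipad = 5e 5e 50 55 45 36.  K' ⊕ opad = 34 34 3a 3f 2f 5c.
Inner input = (K'⊕ipad) ∥ m = 5e 5e 50 55 45 36 ∥ e7 60 c5 dc.
Inner hash: sum = 94+94+80+85+69+54+231+96+197+220 = 1220 → 04 c4.
Outer input = (K'⊕opad) ∥ inner = 34 34 3a 3f 2f 5c ∥ 04 c4.
Outer hash (tag): sum = 52+52+58+63+47+92+4+196 = 564 → 02 34.

0234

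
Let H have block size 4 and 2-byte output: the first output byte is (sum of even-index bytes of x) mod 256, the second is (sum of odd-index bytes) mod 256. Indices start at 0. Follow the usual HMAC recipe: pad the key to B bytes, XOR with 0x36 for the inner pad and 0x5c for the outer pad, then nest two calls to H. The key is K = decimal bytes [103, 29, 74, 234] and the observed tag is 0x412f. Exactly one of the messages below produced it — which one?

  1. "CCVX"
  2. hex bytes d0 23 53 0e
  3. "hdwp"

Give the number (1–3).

2

Key decimal bytes [103, 29, 74, 234] = 67 1d 4a ea is exactly B = 4 bytes: K' = 67 1d 4a ea.
K' ⊕ ipad = 51 2b 7c dc; K' ⊕ opad = 3b 41 16 b6.
m1: inner = H(51 2b 7c dc 43 43 56 58) = 66 a2; tag = H(3b 41 16 b6 66 a2) = b799
m2: inner = H(51 2b 7c dc d0 23 53 0e) = f0 38; tag = H(3b 41 16 b6 f0 38) = 412f ← matches
m3: inner = H(51 2b 7c dc 68 64 77 70) = ac db; tag = H(3b 41 16 b6 ac db) = fdd2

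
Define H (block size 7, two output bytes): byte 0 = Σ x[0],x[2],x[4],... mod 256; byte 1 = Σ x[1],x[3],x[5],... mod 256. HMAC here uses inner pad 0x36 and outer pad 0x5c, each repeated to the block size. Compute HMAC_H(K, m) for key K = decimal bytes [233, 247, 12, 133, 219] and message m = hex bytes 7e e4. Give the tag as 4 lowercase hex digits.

1000

Key decimal bytes [233, 247, 12, 133, 219] = e9 f7 0c 85 db is 5 bytes ≤ B = 7; zero-pad to 7 bytes: K' = e9 f7 0c 85 db 00 00.
K' ⊕ ipad = df c1 3a b3 ed 36 36.  K' ⊕ opad = b5 ab 50 d9 87 5c 5c.
Inner input = (K'⊕ipad) ∥ m = df c1 3a b3 ed 36 36 ∥ 7e e4.
Inner hash: even-index sum = 800 mod 256 = 32; odd-index sum = 552 mod 256 = 40 → 20 28.
Outer input = (K'⊕opad) ∥ inner = b5 ab 50 d9 87 5c 5c ∥ 20 28.
Outer hash (tag): even-index sum = 528 mod 256 = 16; odd-index sum = 512 mod 256 = 0 → 10 00.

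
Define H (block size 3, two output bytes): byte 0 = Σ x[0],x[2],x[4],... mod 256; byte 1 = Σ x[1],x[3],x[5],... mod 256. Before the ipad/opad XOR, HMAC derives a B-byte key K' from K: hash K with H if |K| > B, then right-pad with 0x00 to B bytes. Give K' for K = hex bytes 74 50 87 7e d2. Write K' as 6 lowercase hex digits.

cdce00

|K| = 5 > B = 3, so first hash the key.
H(K): even-index sum = 461 mod 256 = 205; odd-index sum = 206 mod 256 = 206 → cd ce.
Zero-pad H(K) = cd ce to 3 bytes: K' = cd ce 00.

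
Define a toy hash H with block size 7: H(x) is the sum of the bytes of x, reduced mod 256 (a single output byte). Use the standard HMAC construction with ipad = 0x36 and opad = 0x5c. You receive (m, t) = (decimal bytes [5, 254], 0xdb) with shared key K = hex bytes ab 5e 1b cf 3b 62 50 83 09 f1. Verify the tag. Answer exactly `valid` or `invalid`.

valid

Key hex bytes ab 5e 1b cf 3b 62 50 83 09 f1 is 10 bytes > B = 7, so hash it first: H(key) = 5d, then zero-pad to 7 bytes: K' = 5d 00 00 00 00 00 00.
K' ⊕ ipad = 6b 36 36 36 36 36 36; K' ⊕ opad = 01 5c 5c 5c 5c 5c 5c.
Inner hash: sum = 107+54+54+54+54+54+54+5+254 = 690; mod 256 = 178 → b2.
Outer hash (recomputed tag): sum = 1+92+92+92+92+92+92+178 = 731; mod 256 = 219 → db.
Recomputed tag = db; claimed = db → match.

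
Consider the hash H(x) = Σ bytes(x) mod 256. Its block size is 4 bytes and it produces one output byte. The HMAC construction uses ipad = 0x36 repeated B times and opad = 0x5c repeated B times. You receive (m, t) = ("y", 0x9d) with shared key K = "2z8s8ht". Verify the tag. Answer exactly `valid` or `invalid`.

Key "2z8s8ht" = 32 7a 38 73 38 68 74 is 7 bytes > B = 4, so hash it first: H(key) = 6b, then zero-pad to 4 bytes: K' = 6b 00 00 00.
K' ⊕ ipad = 5d 36 36 36; K' ⊕ opad = 37 5c 5c 5c.
Inner hash: sum = 93+54+54+54+121 = 376; mod 256 = 120 → 78.
Outer hash (recomputed tag): sum = 55+92+92+92+120 = 451; mod 256 = 195 → c3.
Recomputed tag = c3; claimed = 9d → mismatch.

invalid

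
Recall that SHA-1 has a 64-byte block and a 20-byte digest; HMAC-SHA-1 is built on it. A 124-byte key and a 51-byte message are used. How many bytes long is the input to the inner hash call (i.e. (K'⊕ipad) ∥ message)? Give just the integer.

115

Key is 124 > 64 bytes, so it is hashed to 20 bytes then zero-padded to 64: |K'| = 64.
Inner input = (K'⊕ipad) ∥ m → 64 + 51 = 115 bytes.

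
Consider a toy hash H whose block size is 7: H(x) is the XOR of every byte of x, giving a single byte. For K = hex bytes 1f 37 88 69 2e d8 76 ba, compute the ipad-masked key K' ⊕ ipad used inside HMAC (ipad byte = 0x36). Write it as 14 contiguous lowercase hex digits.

Key hex bytes 1f 37 88 69 2e d8 76 ba is 8 bytes > B = 7, so hash it first: H(key) = f3, then zero-pad to 7 bytes: K' = f3 00 00 00 00 00 00.
XOR each byte with 0x36: f3⊕36=c5, 00⊕36=36, 00⊕36=36, 00⊕36=36, 00⊕36=36, 00⊕36=36, 00⊕36=36.

c5363636363636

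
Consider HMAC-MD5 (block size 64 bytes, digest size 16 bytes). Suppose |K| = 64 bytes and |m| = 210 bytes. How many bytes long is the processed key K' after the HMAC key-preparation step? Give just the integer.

Key is 64 ≤ 64 bytes, zero-padded: |K'| = 64.

64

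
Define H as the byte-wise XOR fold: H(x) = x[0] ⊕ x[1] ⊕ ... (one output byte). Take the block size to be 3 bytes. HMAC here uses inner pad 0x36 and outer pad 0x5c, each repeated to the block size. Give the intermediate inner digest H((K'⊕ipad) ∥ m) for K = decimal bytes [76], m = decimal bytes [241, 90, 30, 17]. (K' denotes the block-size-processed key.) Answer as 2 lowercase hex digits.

de

Key decimal bytes [76] = 4c is 1 byte ≤ B = 3; zero-pad to 3 bytes: K' = 4c 00 00.
K' ⊕ ipad = 7a 36 36.
Inner input = 7a 36 36 ∥ f1 5a 1e 11.
Inner hash: XOR 7a⊕36⊕36⊕f1⊕5a⊕1e⊕11 = de.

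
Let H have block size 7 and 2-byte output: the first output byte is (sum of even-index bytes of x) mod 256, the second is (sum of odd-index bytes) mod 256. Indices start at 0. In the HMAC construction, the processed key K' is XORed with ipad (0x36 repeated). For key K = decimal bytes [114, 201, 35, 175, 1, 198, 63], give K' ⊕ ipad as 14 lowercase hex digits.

Key decimal bytes [114, 201, 35, 175, 1, 198, 63] = 72 c9 23 af 01 c6 3f is exactly B = 7 bytes: K' = 72 c9 23 af 01 c6 3f.
XOR each byte with 0x36: 72⊕36=44, c9⊕36=ff, 23⊕36=15, af⊕36=99, 01⊕36=37, c6⊕36=f0, 3f⊕36=09.

44ff159937f009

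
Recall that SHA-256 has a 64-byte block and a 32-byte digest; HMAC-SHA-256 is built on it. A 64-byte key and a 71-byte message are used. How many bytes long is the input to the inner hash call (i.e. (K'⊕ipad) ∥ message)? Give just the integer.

Key is 64 ≤ 64 bytes, zero-padded: |K'| = 64.
Inner input = (K'⊕ipad) ∥ m → 64 + 71 = 135 bytes.

135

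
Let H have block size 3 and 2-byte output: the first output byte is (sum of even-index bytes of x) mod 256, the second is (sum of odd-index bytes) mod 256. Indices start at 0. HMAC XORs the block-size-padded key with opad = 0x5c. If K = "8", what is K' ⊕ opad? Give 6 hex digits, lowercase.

Key "8" = 38 is 1 byte ≤ B = 3; zero-pad to 3 bytes: K' = 38 00 00.
XOR each byte with 0x5c: 38⊕5c=64, 00⊕5c=5c, 00⊕5c=5c.

645c5c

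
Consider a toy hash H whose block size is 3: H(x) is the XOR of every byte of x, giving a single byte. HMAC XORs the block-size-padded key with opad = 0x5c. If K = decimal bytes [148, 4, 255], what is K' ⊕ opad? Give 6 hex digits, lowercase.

Key decimal bytes [148, 4, 255] = 94 04 ff is exactly B = 3 bytes: K' = 94 04 ff.
XOR each byte with 0x5c: 94⊕5c=c8, 04⊕5c=58, ff⊕5c=a3.

c858a3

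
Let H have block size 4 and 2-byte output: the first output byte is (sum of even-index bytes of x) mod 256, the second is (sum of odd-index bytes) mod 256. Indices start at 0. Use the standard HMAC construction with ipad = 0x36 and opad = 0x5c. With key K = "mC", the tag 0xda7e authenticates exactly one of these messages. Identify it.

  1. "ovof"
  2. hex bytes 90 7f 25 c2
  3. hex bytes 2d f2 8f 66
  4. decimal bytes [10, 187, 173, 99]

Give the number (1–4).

Key "mC" = 6d 43 is 2 bytes ≤ B = 4; zero-pad to 4 bytes: K' = 6d 43 00 00.
K' ⊕ ipad = 5b 75 36 36; K' ⊕ opad = 31 1f 5c 5c.
m1: inner = H(5b 75 36 36 6f 76 6f 66) = 6f 87; tag = H(31 1f 5c 5c 6f 87) = fc02
m2: inner = H(5b 75 36 36 90 7f 25 c2) = 46 ec; tag = H(31 1f 5c 5c 46 ec) = d367
m3: inner = H(5b 75 36 36 2d f2 8f 66) = 4d 03; tag = H(31 1f 5c 5c 4d 03) = da7e ← matches
m4: inner = H(5b 75 36 36 0a bb ad 63) = 48 c9; tag = H(31 1f 5c 5c 48 c9) = d544

3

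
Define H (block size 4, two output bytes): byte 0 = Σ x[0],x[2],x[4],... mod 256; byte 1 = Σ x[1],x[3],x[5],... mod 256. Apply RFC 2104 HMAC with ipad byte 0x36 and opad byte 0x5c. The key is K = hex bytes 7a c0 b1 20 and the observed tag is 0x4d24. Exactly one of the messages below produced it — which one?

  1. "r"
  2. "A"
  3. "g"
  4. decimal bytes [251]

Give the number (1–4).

3

Key hex bytes 7a c0 b1 20 is exactly B = 4 bytes: K' = 7a c0 b1 20.
K' ⊕ ipad = 4c f6 87 16; K' ⊕ opad = 26 9c ed 7c.
m1: inner = H(4c f6 87 16 72) = 45 0c; tag = H(26 9c ed 7c 45 0c) = 5824
m2: inner = H(4c f6 87 16 41) = 14 0c; tag = H(26 9c ed 7c 14 0c) = 2724
m3: inner = H(4c f6 87 16 67) = 3a 0c; tag = H(26 9c ed 7c 3a 0c) = 4d24 ← matches
m4: inner = H(4c f6 87 16 fb) = ce 0c; tag = H(26 9c ed 7c ce 0c) = e124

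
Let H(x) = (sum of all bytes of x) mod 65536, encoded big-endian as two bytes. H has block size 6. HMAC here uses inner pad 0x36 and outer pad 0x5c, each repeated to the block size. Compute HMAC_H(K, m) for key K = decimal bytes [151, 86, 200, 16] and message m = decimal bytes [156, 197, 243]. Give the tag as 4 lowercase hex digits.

0356

Key decimal bytes [151, 86, 200, 16] = 97 56 c8 10 is 4 bytes ≤ B = 6; zero-pad to 6 bytes: K' = 97 56 c8 10 00 00.
K' ⊕ ipad = a1 60 fe 26 36 36.  K' ⊕ opad = cb 0a 94 4c 5c 5c.
Inner input = (K'⊕ipad) ∥ m = a1 60 fe 26 36 36 ∥ 9c c5 f3.
Inner hash: sum = 161+96+254+38+54+54+156+197+243 = 1253 → 04 e5.
Outer input = (K'⊕opad) ∥ inner = cb 0a 94 4c 5c 5c ∥ 04 e5.
Outer hash (tag): sum = 203+10+148+76+92+92+4+229 = 854 → 03 56.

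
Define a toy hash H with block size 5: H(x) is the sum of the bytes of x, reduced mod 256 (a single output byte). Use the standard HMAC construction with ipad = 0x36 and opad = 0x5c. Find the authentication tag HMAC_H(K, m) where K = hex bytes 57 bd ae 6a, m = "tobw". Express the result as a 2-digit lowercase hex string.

Key hex bytes 57 bd ae 6a is 4 bytes ≤ B = 5; zero-pad to 5 bytes: K' = 57 bd ae 6a 00.
K' ⊕ ipad = 61 8b 98 5c 36.  K' ⊕ opad = 0b e1 f2 36 5c.
Inner input = (K'⊕ipad) ∥ m = 61 8b 98 5c 36 ∥ 74 6f 62 77.
Inner hash: sum = 97+139+152+92+54+116+111+98+119 = 978; mod 256 = 210 → d2.
Outer input = (K'⊕opad) ∥ inner = 0b e1 f2 36 5c ∥ d2.
Outer hash (tag): sum = 11+225+242+54+92+210 = 834; mod 256 = 66 → 42.

42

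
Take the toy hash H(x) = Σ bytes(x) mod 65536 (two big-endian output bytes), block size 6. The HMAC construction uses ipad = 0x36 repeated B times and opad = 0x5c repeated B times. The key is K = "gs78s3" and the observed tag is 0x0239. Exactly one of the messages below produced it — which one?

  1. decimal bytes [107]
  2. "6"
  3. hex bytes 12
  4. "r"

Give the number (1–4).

Key "gs78s3" = 67 73 37 38 73 33 is exactly B = 6 bytes: K' = 67 73 37 38 73 33.
K' ⊕ ipad = 51 45 01 0e 45 05; K' ⊕ opad = 3b 2f 6b 64 2f 6f.
m1: inner = H(51 45 01 0e 45 05 6b) = 01 5a; tag = H(3b 2f 6b 64 2f 6f 01 5a) = 0232
m2: inner = H(51 45 01 0e 45 05 36) = 01 25; tag = H(3b 2f 6b 64 2f 6f 01 25) = 01fd
m3: inner = H(51 45 01 0e 45 05 12) = 01 01; tag = H(3b 2f 6b 64 2f 6f 01 01) = 01d9
m4: inner = H(51 45 01 0e 45 05 72) = 01 61; tag = H(3b 2f 6b 64 2f 6f 01 61) = 0239 ← matches

4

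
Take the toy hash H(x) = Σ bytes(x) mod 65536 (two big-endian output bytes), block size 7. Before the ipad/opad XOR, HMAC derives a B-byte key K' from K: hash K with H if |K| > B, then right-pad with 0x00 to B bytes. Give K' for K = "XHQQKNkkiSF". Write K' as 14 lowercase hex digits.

|K| = 11 > B = 7, so first hash the key.
H(K): sum = 88+72+81+81+75+78+107+107+105+83+70 = 947 → 03 b3.
Zero-pad H(K) = 03 b3 to 7 bytes: K' = 03 b3 00 00 00 00 00.

03b30000000000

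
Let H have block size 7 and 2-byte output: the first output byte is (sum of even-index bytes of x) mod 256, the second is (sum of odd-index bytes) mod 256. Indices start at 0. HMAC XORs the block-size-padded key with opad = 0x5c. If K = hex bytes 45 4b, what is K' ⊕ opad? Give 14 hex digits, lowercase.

19175c5c5c5c5c

Key hex bytes 45 4b is 2 bytes ≤ B = 7; zero-pad to 7 bytes: K' = 45 4b 00 00 00 00 00.
XOR each byte with 0x5c: 45⊕5c=19, 4b⊕5c=17, 00⊕5c=5c, 00⊕5c=5c, 00⊕5c=5c, 00⊕5c=5c, 00⊕5c=5c.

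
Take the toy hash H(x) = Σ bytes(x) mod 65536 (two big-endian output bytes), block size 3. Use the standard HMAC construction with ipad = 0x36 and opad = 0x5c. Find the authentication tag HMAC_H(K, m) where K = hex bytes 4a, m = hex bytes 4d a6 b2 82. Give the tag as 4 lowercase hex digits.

00e0

Key hex bytes 4a is 1 byte ≤ B = 3; zero-pad to 3 bytes: K' = 4a 00 00.
K' ⊕ ipad = 7c 36 36.  K' ⊕ opad = 16 5c 5c.
Inner input = (K'⊕ipad) ∥ m = 7c 36 36 ∥ 4d a6 b2 82.
Inner hash: sum = 124+54+54+77+166+178+130 = 783 → 03 0f.
Outer input = (K'⊕opad) ∥ inner = 16 5c 5c ∥ 03 0f.
Outer hash (tag): sum = 22+92+92+3+15 = 224 → 00 e0.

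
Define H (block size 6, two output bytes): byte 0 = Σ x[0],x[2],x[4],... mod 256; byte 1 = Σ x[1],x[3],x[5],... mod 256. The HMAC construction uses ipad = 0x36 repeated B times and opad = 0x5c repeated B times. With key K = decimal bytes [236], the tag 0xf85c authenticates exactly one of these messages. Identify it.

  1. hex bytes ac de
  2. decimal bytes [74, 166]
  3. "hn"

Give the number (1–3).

Key decimal bytes [236] = ec is 1 byte ≤ B = 6; zero-pad to 6 bytes: K' = ec 00 00 00 00 00.
K' ⊕ ipad = da 36 36 36 36 36; K' ⊕ opad = b0 5c 5c 5c 5c 5c.
m1: inner = H(da 36 36 36 36 36 ac de) = f2 80; tag = H(b0 5c 5c 5c 5c 5c f2 80) = 5a94
m2: inner = H(da 36 36 36 36 36 4a a6) = 90 48; tag = H(b0 5c 5c 5c 5c 5c 90 48) = f85c ← matches
m3: inner = H(da 36 36 36 36 36 68 6e) = ae 10; tag = H(b0 5c 5c 5c 5c 5c ae 10) = 1624

2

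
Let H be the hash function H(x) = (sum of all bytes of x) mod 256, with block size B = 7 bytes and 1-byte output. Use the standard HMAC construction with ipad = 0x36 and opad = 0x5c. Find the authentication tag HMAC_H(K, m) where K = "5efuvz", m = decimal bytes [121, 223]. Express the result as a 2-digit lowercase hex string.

Key "5efuvz" = 35 65 66 75 76 7a is 6 bytes ≤ B = 7; zero-pad to 7 bytes: K' = 35 65 66 75 76 7a 00.
K' ⊕ ipad = 03 53 50 43 40 4c 36.  K' ⊕ opad = 69 39 3a 29 2a 26 5c.
Inner input = (K'⊕ipad) ∥ m = 03 53 50 43 40 4c 36 ∥ 79 df.
Inner hash: sum = 3+83+80+67+64+76+54+121+223 = 771; mod 256 = 3 → 03.
Outer input = (K'⊕opad) ∥ inner = 69 39 3a 29 2a 26 5c ∥ 03.
Outer hash (tag): sum = 105+57+58+41+42+38+92+3 = 436; mod 256 = 180 → b4.

b4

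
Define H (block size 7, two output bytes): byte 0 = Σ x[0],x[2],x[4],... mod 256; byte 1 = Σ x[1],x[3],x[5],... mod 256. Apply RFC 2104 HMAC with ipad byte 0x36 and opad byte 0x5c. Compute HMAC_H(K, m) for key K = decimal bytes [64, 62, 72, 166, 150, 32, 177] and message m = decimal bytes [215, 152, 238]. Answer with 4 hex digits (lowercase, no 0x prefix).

5a8b

Key decimal bytes [64, 62, 72, 166, 150, 32, 177] = 40 3e 48 a6 96 20 b1 is exactly B = 7 bytes: K' = 40 3e 48 a6 96 20 b1.
K' ⊕ ipad = 76 08 7e 90 a0 16 87.  K' ⊕ opad = 1c 62 14 fa ca 7c ed.
Inner input = (K'⊕ipad) ∥ m = 76 08 7e 90 a0 16 87 ∥ d7 98 ee.
Inner hash: even-index sum = 691 mod 256 = 179; odd-index sum = 627 mod 256 = 115 → b3 73.
Outer input = (K'⊕opad) ∥ inner = 1c 62 14 fa ca 7c ed ∥ b3 73.
Outer hash (tag): even-index sum = 602 mod 256 = 90; odd-index sum = 651 mod 256 = 139 → 5a 8b.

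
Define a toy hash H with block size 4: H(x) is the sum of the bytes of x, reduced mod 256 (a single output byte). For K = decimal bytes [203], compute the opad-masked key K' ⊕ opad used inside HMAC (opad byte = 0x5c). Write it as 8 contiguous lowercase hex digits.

Key decimal bytes [203] = cb is 1 byte ≤ B = 4; zero-pad to 4 bytes: K' = cb 00 00 00.
XOR each byte with 0x5c: cb⊕5c=97, 00⊕5c=5c, 00⊕5c=5c, 00⊕5c=5c.

975c5c5c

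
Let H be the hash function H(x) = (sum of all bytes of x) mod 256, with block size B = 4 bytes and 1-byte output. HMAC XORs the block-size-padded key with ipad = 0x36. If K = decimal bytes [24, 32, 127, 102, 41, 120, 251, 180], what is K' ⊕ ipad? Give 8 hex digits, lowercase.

Key decimal bytes [24, 32, 127, 102, 41, 120, 251, 180] = 18 20 7f 66 29 78 fb b4 is 8 bytes > B = 4, so hash it first: H(key) = 6d, then zero-pad to 4 bytes: K' = 6d 00 00 00.
XOR each byte with 0x36: 6d⊕36=5b, 00⊕36=36, 00⊕36=36, 00⊕36=36.

5b363636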